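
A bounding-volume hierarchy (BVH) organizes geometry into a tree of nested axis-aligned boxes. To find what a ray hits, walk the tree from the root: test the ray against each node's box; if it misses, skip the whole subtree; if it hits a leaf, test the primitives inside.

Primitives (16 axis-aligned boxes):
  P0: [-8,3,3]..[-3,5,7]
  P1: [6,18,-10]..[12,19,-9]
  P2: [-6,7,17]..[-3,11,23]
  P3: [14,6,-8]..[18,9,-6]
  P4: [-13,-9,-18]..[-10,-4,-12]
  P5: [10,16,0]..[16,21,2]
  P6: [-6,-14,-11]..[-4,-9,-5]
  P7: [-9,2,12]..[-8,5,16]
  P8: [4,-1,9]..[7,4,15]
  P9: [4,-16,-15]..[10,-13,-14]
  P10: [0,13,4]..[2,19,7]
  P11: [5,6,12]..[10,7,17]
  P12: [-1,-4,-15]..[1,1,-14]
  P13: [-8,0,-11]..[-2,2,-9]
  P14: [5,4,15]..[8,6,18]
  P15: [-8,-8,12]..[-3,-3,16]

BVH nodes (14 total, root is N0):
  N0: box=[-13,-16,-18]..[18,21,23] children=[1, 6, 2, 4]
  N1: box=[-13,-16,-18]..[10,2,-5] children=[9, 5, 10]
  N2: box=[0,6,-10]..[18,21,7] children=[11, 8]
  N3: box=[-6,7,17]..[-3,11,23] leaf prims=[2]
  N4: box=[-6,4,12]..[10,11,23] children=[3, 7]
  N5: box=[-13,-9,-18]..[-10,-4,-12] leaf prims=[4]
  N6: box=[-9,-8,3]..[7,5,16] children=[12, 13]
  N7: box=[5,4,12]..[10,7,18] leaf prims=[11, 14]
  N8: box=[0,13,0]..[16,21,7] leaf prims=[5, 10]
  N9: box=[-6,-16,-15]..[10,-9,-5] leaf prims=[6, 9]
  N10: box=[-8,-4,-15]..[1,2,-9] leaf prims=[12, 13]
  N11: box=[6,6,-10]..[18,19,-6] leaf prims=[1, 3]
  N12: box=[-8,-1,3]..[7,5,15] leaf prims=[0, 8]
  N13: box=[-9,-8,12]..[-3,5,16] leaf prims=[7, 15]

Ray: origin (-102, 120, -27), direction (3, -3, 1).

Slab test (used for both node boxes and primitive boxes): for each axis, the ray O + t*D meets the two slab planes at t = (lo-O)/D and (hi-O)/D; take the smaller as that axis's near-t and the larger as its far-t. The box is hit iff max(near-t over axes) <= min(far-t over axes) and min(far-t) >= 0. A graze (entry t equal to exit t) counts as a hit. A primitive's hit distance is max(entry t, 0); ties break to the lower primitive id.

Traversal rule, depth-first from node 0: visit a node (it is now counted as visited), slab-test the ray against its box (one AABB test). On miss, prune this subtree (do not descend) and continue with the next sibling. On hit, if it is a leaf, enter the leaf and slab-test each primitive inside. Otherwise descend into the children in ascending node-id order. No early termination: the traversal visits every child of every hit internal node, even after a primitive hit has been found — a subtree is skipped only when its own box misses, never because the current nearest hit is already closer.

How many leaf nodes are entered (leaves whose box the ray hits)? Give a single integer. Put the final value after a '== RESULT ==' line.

Trace the traversal:
N0 x:[89/3,40] y:[33,136/3] z:[9,50] -> hit [33,40], descend [1, 2, 4, 6]
  N1 x:[89/3,112/3] y:[118/3,136/3] z:[9,22] -> miss, prune
  N2 x:[34,40] y:[33,38] z:[17,34] -> hit [34,34], descend [8, 11]
    N8 x:[34,118/3] y:[33,107/3] z:[27,34] -> hit [34,34] leaf, test {P5(miss), P10@t=34}
    N11 x:[36,40] y:[101/3,38] z:[17,21] -> miss, prune
  N4 x:[32,112/3] y:[109/3,116/3] z:[39,50] -> miss, prune
  N6 x:[31,109/3] y:[115/3,128/3] z:[30,43] -> miss, prune

Visited [0, 1, 2, 8, 11, 4, 6]. Tests: 7 box, 1 leaf. Nearest: P10.

== RESULT ==
1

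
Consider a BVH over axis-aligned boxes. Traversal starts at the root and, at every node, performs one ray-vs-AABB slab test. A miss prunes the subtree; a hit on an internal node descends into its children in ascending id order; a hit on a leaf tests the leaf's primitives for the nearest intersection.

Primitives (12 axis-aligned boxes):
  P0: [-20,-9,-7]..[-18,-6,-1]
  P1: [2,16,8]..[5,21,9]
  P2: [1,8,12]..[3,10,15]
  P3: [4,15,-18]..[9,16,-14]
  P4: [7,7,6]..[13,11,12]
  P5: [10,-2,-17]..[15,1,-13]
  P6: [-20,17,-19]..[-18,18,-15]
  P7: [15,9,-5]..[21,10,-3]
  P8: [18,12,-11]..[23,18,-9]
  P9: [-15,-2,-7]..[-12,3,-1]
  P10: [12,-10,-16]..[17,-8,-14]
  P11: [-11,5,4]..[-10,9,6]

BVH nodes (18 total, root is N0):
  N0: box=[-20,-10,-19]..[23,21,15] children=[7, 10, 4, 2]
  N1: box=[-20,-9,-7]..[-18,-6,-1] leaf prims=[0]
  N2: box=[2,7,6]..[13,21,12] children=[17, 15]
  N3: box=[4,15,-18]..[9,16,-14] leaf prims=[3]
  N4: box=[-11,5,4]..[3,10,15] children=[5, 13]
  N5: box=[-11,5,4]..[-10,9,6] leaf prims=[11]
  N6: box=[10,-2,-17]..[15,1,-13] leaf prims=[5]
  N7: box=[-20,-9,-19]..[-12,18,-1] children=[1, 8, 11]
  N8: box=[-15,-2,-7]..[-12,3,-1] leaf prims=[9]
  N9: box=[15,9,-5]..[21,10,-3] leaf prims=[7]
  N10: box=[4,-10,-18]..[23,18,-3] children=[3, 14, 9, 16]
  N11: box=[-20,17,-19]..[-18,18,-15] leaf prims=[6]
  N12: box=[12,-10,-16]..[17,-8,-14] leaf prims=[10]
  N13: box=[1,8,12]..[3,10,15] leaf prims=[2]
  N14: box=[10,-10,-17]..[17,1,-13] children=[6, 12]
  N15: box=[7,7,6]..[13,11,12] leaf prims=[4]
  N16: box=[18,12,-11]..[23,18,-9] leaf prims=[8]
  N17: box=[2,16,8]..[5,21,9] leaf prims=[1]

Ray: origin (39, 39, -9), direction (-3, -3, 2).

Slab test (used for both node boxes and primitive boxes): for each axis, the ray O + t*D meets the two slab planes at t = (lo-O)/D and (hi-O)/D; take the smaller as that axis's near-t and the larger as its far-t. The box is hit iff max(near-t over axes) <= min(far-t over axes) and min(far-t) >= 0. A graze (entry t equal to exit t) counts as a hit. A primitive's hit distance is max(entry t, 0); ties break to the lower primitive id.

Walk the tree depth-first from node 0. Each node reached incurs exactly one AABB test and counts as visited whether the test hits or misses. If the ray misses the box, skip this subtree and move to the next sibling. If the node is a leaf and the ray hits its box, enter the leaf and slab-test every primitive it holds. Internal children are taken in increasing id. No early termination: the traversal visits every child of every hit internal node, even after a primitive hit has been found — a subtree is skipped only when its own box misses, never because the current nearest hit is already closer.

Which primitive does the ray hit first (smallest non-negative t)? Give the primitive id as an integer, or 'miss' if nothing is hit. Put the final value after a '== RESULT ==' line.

Walk:
N0 x:[16/3,59/3] y:[6,49/3] z:[-5,12] -> hit [6,12], descend [2, 4, 7, 10]
  N2 x:[26/3,37/3] y:[6,32/3] z:[15/2,21/2] -> hit [26/3,21/2], descend [15, 17]
    N15 x:[26/3,32/3] y:[28/3,32/3] z:[15/2,21/2] -> hit [28/3,21/2] leaf, test {P4@t=28/3}
    N17 x:[34/3,37/3] y:[6,23/3] z:[17/2,9] -> miss, prune
  N4 x:[12,50/3] y:[29/3,34/3] z:[13/2,12] -> miss, prune
  N7 x:[17,59/3] y:[7,16] z:[-5,4] -> miss, prune
  N10 x:[16/3,35/3] y:[7,49/3] z:[-9/2,3] -> miss, prune

7 AABB tests over nodes [0, 2, 15, 17, 4, 7, 10]; 1 leaf entered; closest P4.

== RESULT ==
4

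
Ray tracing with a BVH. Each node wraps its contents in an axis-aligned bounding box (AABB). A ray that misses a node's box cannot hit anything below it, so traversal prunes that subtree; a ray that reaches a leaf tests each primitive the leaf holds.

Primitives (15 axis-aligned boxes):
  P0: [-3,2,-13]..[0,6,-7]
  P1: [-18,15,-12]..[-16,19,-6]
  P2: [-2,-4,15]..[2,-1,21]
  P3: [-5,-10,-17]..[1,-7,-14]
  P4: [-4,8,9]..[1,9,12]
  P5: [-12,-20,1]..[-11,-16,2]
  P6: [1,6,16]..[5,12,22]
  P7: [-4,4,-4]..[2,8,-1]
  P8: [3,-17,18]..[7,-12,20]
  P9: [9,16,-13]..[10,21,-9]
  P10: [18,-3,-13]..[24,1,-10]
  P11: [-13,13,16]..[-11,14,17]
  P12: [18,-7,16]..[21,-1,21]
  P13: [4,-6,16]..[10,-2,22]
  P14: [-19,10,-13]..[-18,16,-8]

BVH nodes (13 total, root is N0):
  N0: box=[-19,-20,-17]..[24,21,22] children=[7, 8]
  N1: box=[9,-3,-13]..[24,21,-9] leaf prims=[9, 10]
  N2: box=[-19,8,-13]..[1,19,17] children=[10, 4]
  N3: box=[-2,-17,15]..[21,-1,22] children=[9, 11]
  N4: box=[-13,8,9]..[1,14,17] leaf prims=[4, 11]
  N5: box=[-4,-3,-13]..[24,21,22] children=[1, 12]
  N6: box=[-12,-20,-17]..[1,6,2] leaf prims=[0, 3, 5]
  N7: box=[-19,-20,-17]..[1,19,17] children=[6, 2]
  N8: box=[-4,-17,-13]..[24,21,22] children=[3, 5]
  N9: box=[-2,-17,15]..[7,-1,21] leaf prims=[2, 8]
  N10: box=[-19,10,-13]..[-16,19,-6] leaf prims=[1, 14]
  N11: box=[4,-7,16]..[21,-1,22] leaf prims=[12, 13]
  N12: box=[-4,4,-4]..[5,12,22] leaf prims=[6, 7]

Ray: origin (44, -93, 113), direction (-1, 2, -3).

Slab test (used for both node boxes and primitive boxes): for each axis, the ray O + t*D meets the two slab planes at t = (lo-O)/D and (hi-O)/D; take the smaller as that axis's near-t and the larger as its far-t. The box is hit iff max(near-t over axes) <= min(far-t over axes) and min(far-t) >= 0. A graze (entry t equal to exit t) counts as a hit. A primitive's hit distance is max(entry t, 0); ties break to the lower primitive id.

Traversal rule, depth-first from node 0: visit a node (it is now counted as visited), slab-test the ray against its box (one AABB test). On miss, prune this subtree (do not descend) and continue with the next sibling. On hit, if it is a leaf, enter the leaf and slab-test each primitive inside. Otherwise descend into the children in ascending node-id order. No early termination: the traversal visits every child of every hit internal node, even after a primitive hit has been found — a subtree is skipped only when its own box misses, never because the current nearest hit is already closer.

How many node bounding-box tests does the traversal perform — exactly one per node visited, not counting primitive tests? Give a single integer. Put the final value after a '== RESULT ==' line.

Traverse from the root:
N0 x:[20,63] y:[73/2,57] z:[91/3,130/3] -> hit [73/2,130/3], descend [7, 8]
  N7 x:[43,63] y:[73/2,56] z:[32,130/3] -> hit [43,130/3], descend [2, 6]
    N2 x:[43,63] y:[101/2,56] z:[32,42] -> miss, prune
    N6 x:[43,56] y:[73/2,99/2] z:[37,130/3] -> hit [43,130/3] leaf, test {P0(miss), P3@t=43, P5(miss)}
  N8 x:[20,48] y:[38,57] z:[91/3,42] -> hit [38,42], descend [3, 5]
    N3 x:[23,46] y:[38,46] z:[91/3,98/3] -> miss, prune
    N5 x:[20,48] y:[45,57] z:[91/3,42] -> miss, prune

Summary -> nodes [0, 7, 2, 6, 8, 3, 5]; box-tests=7; leaf-entries=1; first=P3

== RESULT ==
7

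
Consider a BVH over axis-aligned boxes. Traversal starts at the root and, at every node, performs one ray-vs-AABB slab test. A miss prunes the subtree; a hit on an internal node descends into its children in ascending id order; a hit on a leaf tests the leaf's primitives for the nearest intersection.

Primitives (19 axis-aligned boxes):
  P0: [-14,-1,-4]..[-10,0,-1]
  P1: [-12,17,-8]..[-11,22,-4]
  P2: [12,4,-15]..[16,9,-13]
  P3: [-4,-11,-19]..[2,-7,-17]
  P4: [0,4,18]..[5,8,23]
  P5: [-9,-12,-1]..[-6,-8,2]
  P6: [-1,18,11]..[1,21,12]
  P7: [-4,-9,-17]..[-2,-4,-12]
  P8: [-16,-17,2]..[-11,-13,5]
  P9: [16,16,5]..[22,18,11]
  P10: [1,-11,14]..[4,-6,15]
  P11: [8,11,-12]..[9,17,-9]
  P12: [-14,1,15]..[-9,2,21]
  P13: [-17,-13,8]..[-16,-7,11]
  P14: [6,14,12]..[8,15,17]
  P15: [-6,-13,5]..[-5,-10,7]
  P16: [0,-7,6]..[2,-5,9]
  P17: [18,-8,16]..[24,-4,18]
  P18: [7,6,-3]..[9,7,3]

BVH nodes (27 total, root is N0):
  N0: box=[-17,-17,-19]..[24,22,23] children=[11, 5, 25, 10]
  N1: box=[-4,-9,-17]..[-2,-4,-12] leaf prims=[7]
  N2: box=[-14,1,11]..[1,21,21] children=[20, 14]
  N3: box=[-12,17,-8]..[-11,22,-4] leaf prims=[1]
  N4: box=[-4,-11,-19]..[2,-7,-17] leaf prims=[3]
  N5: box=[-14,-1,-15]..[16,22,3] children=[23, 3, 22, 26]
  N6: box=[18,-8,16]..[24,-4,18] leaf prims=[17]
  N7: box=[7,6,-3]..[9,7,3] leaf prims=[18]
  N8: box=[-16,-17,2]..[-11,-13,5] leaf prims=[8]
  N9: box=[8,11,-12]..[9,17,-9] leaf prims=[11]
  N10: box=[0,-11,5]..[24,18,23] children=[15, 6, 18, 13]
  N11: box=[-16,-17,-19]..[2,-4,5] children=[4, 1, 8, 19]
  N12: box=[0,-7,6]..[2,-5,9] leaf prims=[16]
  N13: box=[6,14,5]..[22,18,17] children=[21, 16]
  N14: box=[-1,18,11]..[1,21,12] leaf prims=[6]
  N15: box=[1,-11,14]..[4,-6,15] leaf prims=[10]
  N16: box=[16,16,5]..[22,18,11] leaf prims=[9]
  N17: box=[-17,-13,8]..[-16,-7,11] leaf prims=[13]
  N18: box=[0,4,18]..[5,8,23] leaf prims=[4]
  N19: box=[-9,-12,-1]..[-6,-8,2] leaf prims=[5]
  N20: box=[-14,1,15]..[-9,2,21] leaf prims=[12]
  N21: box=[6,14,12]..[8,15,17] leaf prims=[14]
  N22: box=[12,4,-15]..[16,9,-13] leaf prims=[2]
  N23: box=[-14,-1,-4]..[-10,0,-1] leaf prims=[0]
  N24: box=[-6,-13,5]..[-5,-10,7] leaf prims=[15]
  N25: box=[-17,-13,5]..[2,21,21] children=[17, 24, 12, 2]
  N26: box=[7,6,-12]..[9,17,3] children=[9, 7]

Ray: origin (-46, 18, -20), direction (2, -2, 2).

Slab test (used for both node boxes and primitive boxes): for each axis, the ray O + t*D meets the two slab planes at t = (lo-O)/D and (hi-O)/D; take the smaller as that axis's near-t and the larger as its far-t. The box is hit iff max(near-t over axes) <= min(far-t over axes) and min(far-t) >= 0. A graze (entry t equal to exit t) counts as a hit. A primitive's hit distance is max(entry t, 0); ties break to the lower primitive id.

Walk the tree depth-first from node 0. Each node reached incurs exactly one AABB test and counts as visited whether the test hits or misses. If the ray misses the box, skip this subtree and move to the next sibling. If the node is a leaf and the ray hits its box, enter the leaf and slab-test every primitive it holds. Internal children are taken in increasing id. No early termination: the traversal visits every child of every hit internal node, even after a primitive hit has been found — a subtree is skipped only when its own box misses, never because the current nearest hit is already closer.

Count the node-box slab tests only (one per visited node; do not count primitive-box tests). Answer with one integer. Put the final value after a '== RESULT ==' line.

Traverse from the root:
N0 x:[29/2,35] y:[-2,35/2] z:[1/2,43/2] -> hit [29/2,35/2], descend [5, 10, 11, 25]
  N5 x:[16,31] y:[-2,19/2] z:[5/2,23/2] -> miss, prune
  N10 x:[23,35] y:[0,29/2] z:[25/2,43/2] -> miss, prune
  N11 x:[15,24] y:[11,35/2] z:[1/2,25/2] -> miss, prune
  N25 x:[29/2,24] y:[-3/2,31/2] z:[25/2,41/2] -> hit [29/2,31/2], descend [2, 12, 17, 24]
    N2 x:[16,47/2] y:[-3/2,17/2] z:[31/2,41/2] -> miss, prune
    N12 x:[23,24] y:[23/2,25/2] z:[13,29/2] -> miss, prune
    N17 x:[29/2,15] y:[25/2,31/2] z:[14,31/2] -> hit [29/2,15] leaf, test {P13@t=29/2}
    N24 x:[20,41/2] y:[14,31/2] z:[25/2,27/2] -> miss, prune

Summary -> nodes [0, 5, 10, 11, 25, 2, 12, 17, 24]; box-tests=9; leaf-entries=1; first=P13

== RESULT ==
9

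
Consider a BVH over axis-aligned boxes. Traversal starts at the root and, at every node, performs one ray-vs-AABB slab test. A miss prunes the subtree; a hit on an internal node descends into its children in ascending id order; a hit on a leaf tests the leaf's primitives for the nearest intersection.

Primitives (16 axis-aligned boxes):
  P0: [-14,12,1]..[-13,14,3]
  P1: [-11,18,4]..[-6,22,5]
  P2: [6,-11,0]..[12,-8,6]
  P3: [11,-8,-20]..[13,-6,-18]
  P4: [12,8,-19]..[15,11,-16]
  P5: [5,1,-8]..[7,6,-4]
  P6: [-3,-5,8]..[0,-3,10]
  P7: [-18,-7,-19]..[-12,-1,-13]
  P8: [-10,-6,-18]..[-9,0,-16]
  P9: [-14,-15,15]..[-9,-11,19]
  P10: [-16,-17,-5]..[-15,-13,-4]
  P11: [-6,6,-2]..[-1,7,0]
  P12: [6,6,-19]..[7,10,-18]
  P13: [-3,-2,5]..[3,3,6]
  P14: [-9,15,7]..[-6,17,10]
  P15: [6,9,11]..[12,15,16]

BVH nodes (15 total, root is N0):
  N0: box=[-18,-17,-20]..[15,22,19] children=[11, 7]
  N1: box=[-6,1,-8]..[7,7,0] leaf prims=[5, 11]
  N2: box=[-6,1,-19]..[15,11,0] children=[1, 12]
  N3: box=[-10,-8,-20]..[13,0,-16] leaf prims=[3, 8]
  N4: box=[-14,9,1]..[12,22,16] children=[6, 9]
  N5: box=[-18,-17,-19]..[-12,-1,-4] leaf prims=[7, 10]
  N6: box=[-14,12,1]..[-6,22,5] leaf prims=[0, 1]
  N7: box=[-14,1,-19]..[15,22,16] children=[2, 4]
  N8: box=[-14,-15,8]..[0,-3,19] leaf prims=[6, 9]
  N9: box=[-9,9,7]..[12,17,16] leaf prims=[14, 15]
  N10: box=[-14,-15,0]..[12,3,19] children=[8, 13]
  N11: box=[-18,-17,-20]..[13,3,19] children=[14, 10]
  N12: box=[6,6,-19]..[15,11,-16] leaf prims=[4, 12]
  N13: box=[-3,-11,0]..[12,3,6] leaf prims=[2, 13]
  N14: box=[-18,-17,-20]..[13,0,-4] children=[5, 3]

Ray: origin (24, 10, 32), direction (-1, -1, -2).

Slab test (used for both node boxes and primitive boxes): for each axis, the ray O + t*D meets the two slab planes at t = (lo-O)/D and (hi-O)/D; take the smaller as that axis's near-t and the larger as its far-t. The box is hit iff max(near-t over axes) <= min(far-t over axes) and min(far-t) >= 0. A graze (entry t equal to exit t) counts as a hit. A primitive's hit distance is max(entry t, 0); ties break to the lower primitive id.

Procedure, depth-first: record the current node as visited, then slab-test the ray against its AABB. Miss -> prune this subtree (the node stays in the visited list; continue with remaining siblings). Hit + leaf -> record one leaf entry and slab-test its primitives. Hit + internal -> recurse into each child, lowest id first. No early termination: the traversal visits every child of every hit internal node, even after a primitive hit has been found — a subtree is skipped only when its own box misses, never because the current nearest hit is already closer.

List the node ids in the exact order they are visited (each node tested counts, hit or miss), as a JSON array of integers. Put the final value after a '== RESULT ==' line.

Walk:
N0 x:[9,42] y:[-12,27] z:[13/2,26] -> hit [9,26], descend [7, 11]
  N7 x:[9,38] y:[-12,9] z:[8,51/2] -> hit [9,9], descend [2, 4]
    N2 x:[9,30] y:[-1,9] z:[16,51/2] -> miss, prune
    N4 x:[12,38] y:[-12,1] z:[8,31/2] -> miss, prune
  N11 x:[11,42] y:[7,27] z:[13/2,26] -> hit [11,26], descend [10, 14]
    N10 x:[12,38] y:[7,25] z:[13/2,16] -> hit [12,16], descend [8, 13]
      N8 x:[24,38] y:[13,25] z:[13/2,12] -> miss, prune
      N13 x:[12,27] y:[7,21] z:[13,16] -> hit [13,16] leaf, test {P2(miss), P13(miss)}
    N14 x:[11,42] y:[10,27] z:[18,26] -> hit [18,26], descend [3, 5]
      N3 x:[11,34] y:[10,18] z:[24,26] -> miss, prune
      N5 x:[36,42] y:[11,27] z:[18,51/2] -> miss, prune

Summary -> nodes [0, 7, 2, 4, 11, 10, 8, 13, 14, 3, 5]; box-tests=11; leaf-entries=1; first=miss

== RESULT ==
[0, 7, 2, 4, 11, 10, 8, 13, 14, 3, 5]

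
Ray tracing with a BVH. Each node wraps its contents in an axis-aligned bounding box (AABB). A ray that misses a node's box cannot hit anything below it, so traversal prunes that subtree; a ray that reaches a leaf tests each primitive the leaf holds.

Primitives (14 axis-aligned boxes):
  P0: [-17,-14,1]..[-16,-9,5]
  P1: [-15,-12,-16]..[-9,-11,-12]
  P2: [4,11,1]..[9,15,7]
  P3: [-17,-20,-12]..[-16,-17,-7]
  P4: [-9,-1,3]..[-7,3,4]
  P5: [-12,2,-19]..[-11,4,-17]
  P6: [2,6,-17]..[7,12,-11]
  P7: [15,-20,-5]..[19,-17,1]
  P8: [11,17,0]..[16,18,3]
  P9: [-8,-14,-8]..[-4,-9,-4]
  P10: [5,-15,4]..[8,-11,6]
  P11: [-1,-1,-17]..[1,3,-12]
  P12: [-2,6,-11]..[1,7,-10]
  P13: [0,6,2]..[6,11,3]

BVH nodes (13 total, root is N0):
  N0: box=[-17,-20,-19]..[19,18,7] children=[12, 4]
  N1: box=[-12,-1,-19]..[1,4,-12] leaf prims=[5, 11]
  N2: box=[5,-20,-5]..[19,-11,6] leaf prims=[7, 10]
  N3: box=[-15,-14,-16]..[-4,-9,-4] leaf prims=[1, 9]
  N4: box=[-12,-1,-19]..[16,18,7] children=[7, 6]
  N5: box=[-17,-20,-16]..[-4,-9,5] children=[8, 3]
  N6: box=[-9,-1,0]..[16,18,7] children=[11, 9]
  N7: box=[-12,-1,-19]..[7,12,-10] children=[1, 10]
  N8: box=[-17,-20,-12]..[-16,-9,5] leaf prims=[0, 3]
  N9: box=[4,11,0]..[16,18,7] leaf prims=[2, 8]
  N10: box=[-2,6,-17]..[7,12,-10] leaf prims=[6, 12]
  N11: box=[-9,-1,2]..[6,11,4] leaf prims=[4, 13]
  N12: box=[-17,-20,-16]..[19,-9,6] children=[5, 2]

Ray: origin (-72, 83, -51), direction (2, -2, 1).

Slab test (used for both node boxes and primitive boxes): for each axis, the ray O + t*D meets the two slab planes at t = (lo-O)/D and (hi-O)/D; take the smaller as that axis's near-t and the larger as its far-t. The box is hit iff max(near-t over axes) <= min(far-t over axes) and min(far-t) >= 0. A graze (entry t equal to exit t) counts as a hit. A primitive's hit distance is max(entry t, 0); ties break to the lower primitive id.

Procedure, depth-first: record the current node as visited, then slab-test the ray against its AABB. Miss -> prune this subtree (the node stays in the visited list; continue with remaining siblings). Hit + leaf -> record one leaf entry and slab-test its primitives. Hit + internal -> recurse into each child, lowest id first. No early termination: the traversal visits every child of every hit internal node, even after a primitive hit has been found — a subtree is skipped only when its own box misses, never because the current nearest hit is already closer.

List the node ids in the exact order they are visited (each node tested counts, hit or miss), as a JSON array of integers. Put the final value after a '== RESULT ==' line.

Trace the traversal:
N0 x:[55/2,91/2] y:[65/2,103/2] z:[32,58] -> hit [65/2,91/2], descend [4, 12]
  N4 x:[30,44] y:[65/2,42] z:[32,58] -> hit [65/2,42], descend [6, 7]
    N6 x:[63/2,44] y:[65/2,42] z:[51,58] -> miss, prune
    N7 x:[30,79/2] y:[71/2,42] z:[32,41] -> hit [71/2,79/2], descend [1, 10]
      N1 x:[30,73/2] y:[79/2,42] z:[32,39] -> miss, prune
      N10 x:[35,79/2] y:[71/2,77/2] z:[34,41] -> hit [71/2,77/2] leaf, test {P6@t=37, P12(miss)}
  N12 x:[55/2,91/2] y:[46,103/2] z:[35,57] -> miss, prune

order=[0, 4, 6, 7, 1, 10, 12]  |boxes|=7  |leaves|=1  hit=P6

== RESULT ==
[0, 4, 6, 7, 1, 10, 12]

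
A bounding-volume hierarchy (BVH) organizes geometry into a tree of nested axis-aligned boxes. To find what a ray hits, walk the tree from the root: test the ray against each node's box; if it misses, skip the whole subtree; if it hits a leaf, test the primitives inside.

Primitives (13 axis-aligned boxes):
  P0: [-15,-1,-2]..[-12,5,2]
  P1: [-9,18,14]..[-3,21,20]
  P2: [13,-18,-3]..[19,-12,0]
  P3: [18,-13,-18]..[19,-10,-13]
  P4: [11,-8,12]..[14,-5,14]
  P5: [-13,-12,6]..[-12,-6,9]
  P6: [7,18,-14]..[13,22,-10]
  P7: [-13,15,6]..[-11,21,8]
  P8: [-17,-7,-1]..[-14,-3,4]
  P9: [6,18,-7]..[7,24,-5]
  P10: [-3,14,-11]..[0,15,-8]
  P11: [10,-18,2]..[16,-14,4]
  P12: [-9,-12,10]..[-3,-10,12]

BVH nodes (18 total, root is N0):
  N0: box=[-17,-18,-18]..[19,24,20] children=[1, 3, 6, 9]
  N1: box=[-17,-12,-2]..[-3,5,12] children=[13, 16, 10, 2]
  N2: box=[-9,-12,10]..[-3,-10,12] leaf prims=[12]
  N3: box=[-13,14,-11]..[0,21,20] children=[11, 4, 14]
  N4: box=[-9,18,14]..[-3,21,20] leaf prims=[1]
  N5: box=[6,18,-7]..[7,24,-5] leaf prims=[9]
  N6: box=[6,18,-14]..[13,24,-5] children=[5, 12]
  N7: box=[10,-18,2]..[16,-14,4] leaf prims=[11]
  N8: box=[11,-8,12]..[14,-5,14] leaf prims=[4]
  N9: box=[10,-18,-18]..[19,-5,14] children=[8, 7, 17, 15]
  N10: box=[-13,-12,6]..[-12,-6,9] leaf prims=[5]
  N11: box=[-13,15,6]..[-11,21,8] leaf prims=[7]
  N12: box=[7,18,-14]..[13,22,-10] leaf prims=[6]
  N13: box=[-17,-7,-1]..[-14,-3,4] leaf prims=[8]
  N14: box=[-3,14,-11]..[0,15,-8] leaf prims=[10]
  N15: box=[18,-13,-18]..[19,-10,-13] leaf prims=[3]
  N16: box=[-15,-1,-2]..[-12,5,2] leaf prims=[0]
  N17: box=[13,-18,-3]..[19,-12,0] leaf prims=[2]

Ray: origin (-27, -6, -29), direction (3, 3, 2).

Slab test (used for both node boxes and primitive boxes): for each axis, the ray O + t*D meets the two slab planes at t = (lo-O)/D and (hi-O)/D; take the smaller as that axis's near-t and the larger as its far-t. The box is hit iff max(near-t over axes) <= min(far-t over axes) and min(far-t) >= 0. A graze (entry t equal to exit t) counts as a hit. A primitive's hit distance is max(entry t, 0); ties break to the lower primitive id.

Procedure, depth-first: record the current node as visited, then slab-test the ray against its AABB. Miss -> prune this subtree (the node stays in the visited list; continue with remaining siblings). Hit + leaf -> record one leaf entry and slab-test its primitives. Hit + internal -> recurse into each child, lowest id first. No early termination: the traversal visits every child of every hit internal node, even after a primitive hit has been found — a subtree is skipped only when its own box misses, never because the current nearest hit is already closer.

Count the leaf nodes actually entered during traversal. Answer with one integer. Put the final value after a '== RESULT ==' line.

Trace the traversal:
N0 x:[10/3,46/3] y:[-4,10] z:[11/2,49/2] -> hit [11/2,10], descend [1, 3, 6, 9]
  N1 x:[10/3,8] y:[-2,11/3] z:[27/2,41/2] -> miss, prune
  N3 x:[14/3,9] y:[20/3,9] z:[9,49/2] -> hit [9,9], descend [4, 11, 14]
    N4 x:[6,8] y:[8,9] z:[43/2,49/2] -> miss, prune
    N11 x:[14/3,16/3] y:[7,9] z:[35/2,37/2] -> miss, prune
    N14 x:[8,9] y:[20/3,7] z:[9,21/2] -> miss, prune
  N6 x:[11,40/3] y:[8,10] z:[15/2,12] -> miss, prune
  N9 x:[37/3,46/3] y:[-4,1/3] z:[11/2,43/2] -> miss, prune

order=[0, 1, 3, 4, 11, 14, 6, 9]  |boxes|=8  |leaves|=0  hit=miss

== RESULT ==
0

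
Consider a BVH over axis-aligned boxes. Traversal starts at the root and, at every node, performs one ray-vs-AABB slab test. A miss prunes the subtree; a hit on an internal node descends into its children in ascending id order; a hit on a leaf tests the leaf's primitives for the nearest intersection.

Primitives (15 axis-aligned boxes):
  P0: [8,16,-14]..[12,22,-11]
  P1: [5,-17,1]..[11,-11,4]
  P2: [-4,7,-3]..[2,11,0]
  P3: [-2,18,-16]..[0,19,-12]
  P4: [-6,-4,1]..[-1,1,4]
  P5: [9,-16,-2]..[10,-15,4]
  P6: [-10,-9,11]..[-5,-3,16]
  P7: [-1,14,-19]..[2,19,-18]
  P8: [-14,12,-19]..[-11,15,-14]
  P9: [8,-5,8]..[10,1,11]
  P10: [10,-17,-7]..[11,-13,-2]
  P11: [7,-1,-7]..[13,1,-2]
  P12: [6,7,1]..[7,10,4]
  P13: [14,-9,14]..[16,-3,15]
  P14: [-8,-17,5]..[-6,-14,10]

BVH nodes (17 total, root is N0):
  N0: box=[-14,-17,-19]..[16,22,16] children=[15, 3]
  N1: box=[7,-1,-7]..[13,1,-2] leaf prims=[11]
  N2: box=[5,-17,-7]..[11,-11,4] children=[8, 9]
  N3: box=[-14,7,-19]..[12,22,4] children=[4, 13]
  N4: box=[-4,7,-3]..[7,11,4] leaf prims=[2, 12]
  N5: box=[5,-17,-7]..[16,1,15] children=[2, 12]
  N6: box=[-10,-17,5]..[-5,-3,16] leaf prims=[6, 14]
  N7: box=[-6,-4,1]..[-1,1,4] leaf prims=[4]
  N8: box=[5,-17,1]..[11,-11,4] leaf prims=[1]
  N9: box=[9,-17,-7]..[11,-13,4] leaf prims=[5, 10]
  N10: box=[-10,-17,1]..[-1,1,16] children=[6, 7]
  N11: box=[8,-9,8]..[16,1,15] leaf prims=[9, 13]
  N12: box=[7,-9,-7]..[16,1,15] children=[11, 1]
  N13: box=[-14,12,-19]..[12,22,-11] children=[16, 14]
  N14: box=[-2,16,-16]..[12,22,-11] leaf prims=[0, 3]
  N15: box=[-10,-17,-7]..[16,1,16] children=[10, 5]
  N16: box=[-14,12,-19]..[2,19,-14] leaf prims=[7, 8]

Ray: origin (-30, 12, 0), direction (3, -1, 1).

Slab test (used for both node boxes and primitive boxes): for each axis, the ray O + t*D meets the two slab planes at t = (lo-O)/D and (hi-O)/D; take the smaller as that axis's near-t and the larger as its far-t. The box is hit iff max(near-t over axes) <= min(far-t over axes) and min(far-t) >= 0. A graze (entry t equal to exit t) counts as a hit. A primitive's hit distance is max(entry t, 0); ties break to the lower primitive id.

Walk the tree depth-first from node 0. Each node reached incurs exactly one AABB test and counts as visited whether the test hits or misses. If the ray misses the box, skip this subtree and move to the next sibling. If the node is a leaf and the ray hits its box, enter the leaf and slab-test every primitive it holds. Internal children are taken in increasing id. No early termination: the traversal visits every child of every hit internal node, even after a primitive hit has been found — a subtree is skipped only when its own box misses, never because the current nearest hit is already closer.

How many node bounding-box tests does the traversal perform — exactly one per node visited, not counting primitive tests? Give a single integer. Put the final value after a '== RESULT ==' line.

Walk:
N0 x:[16/3,46/3] y:[-10,29] z:[-19,16] -> hit [16/3,46/3], descend [3, 15]
  N3 x:[16/3,14] y:[-10,5] z:[-19,4] -> miss, prune
  N15 x:[20/3,46/3] y:[11,29] z:[-7,16] -> hit [11,46/3], descend [5, 10]
    N5 x:[35/3,46/3] y:[11,29] z:[-7,15] -> hit [35/3,15], descend [2, 12]
      N2 x:[35/3,41/3] y:[23,29] z:[-7,4] -> miss, prune
      N12 x:[37/3,46/3] y:[11,21] z:[-7,15] -> hit [37/3,15], descend [1, 11]
        N1 x:[37/3,43/3] y:[11,13] z:[-7,-2] -> miss, prune
        N11 x:[38/3,46/3] y:[11,21] z:[8,15] -> hit [38/3,15] leaf, test {P9(miss), P13@t=15}
    N10 x:[20/3,29/3] y:[11,29] z:[1,16] -> miss, prune

Summary -> nodes [0, 3, 15, 5, 2, 12, 1, 11, 10]; box-tests=9; leaf-entries=1; first=P13

== RESULT ==
9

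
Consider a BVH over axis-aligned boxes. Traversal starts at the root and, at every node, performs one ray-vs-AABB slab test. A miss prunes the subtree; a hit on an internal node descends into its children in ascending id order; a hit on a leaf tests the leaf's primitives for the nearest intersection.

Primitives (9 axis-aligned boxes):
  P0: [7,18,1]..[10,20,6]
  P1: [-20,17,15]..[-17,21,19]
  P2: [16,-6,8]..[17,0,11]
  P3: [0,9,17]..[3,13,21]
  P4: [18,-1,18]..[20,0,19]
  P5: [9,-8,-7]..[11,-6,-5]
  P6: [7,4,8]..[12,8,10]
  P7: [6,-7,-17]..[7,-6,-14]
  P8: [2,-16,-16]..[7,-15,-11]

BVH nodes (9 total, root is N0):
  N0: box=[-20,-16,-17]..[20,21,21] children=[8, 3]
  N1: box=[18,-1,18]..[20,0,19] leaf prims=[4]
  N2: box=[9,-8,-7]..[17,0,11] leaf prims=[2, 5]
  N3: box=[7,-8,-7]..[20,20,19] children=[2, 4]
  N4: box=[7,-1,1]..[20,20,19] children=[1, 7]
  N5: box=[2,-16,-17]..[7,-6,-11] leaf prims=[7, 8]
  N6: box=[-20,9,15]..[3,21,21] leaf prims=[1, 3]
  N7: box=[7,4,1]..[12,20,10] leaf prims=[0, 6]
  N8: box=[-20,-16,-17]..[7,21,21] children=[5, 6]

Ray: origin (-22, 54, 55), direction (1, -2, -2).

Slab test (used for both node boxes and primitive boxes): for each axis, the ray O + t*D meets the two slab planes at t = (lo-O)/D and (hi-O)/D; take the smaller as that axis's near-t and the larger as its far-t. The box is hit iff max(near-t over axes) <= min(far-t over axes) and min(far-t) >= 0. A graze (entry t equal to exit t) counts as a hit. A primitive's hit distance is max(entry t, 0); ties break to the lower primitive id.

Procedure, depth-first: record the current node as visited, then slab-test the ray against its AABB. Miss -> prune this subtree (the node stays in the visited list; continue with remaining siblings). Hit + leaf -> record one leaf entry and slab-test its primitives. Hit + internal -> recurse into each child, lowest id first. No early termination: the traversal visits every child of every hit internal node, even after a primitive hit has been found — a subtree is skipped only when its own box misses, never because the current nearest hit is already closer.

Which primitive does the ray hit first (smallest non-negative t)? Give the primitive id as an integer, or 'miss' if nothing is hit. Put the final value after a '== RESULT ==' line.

Trace the traversal:
N0 x:[2,42] y:[33/2,35] z:[17,36] -> hit [17,35], descend [3, 8]
  N3 x:[29,42] y:[17,31] z:[18,31] -> hit [29,31], descend [2, 4]
    N2 x:[31,39] y:[27,31] z:[22,31] -> hit [31,31] leaf, test {P2(miss), P5@t=31}
    N4 x:[29,42] y:[17,55/2] z:[18,27] -> miss, prune
  N8 x:[2,29] y:[33/2,35] z:[17,36] -> hit [17,29], descend [5, 6]
    N5 x:[24,29] y:[30,35] z:[33,36] -> miss, prune
    N6 x:[2,25] y:[33/2,45/2] z:[17,20] -> hit [17,20] leaf, test {P1(miss), P3(miss)}

Visited [0, 3, 2, 4, 8, 5, 6]. Tests: 7 box, 2 leaf. Nearest: P5.

== RESULT ==
5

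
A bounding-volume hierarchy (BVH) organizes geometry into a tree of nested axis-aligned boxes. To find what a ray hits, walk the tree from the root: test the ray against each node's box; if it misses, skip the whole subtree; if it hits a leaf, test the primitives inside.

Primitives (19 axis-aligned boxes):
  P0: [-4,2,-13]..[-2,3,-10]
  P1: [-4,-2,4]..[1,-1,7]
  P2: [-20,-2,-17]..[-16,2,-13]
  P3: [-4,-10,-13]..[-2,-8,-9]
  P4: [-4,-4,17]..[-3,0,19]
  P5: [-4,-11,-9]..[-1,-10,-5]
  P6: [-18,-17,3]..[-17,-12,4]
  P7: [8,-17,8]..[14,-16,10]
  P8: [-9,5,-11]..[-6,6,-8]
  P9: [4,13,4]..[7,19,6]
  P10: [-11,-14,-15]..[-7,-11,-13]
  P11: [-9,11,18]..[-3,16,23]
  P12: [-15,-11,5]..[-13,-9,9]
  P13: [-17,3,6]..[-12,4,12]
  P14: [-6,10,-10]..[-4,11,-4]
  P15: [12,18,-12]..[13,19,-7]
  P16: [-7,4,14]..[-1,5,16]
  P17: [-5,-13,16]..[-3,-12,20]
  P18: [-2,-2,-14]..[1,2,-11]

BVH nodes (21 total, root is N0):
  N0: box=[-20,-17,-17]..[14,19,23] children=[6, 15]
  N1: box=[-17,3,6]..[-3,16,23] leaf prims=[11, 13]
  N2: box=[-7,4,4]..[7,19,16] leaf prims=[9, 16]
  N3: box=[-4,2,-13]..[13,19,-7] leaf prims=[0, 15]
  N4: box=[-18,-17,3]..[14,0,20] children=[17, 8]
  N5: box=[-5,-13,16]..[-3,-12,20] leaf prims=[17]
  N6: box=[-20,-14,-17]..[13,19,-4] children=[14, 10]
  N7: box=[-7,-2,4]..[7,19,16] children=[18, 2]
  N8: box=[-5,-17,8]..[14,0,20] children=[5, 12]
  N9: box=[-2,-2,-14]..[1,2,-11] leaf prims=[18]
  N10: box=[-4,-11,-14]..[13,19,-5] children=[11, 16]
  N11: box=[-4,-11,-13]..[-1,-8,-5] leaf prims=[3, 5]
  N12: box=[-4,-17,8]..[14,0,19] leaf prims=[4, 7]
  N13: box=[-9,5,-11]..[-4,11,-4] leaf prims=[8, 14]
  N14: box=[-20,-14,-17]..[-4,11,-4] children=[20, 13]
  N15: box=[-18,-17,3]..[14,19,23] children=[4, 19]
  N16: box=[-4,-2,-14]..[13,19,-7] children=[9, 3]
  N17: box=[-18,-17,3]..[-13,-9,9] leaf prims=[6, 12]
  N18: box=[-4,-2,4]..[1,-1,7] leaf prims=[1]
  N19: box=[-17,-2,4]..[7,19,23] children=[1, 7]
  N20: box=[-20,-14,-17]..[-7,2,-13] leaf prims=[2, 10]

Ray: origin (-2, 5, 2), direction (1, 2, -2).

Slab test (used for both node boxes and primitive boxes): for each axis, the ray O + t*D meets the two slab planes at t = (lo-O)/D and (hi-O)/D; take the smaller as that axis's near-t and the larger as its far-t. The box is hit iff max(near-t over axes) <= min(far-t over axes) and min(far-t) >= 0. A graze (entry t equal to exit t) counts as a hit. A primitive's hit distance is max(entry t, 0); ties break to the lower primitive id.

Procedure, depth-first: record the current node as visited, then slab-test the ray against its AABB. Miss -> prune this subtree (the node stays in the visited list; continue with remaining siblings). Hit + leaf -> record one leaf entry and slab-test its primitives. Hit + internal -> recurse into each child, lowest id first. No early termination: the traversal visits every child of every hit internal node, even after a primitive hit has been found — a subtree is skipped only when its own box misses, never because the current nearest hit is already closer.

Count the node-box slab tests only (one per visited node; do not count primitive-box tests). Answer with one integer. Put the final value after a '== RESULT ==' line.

Walk:
N0 x:[-18,16] y:[-11,7] z:[-21/2,19/2] -> hit [-21/2,7], descend [6, 15]
  N6 x:[-18,15] y:[-19/2,7] z:[3,19/2] -> hit [3,7], descend [10, 14]
    N10 x:[-2,15] y:[-8,7] z:[7/2,8] -> hit [7/2,7], descend [11, 16]
      N11 x:[-2,1] y:[-8,-13/2] z:[7/2,15/2] -> miss, prune
      N16 x:[-2,15] y:[-7/2,7] z:[9/2,8] -> hit [9/2,7], descend [3, 9]
        N3 x:[-2,15] y:[-3/2,7] z:[9/2,15/2] -> hit [9/2,7] leaf, test {P0(miss), P15(miss)}
        N9 x:[0,3] y:[-7/2,-3/2] z:[13/2,8] -> miss, prune
    N14 x:[-18,-2] y:[-19/2,3] z:[3,19/2] -> miss, prune
  N15 x:[-16,16] y:[-11,7] z:[-21/2,-1/2] -> miss, prune

order=[0, 6, 10, 11, 16, 3, 9, 14, 15]  |boxes|=9  |leaves|=1  hit=miss

== RESULT ==
9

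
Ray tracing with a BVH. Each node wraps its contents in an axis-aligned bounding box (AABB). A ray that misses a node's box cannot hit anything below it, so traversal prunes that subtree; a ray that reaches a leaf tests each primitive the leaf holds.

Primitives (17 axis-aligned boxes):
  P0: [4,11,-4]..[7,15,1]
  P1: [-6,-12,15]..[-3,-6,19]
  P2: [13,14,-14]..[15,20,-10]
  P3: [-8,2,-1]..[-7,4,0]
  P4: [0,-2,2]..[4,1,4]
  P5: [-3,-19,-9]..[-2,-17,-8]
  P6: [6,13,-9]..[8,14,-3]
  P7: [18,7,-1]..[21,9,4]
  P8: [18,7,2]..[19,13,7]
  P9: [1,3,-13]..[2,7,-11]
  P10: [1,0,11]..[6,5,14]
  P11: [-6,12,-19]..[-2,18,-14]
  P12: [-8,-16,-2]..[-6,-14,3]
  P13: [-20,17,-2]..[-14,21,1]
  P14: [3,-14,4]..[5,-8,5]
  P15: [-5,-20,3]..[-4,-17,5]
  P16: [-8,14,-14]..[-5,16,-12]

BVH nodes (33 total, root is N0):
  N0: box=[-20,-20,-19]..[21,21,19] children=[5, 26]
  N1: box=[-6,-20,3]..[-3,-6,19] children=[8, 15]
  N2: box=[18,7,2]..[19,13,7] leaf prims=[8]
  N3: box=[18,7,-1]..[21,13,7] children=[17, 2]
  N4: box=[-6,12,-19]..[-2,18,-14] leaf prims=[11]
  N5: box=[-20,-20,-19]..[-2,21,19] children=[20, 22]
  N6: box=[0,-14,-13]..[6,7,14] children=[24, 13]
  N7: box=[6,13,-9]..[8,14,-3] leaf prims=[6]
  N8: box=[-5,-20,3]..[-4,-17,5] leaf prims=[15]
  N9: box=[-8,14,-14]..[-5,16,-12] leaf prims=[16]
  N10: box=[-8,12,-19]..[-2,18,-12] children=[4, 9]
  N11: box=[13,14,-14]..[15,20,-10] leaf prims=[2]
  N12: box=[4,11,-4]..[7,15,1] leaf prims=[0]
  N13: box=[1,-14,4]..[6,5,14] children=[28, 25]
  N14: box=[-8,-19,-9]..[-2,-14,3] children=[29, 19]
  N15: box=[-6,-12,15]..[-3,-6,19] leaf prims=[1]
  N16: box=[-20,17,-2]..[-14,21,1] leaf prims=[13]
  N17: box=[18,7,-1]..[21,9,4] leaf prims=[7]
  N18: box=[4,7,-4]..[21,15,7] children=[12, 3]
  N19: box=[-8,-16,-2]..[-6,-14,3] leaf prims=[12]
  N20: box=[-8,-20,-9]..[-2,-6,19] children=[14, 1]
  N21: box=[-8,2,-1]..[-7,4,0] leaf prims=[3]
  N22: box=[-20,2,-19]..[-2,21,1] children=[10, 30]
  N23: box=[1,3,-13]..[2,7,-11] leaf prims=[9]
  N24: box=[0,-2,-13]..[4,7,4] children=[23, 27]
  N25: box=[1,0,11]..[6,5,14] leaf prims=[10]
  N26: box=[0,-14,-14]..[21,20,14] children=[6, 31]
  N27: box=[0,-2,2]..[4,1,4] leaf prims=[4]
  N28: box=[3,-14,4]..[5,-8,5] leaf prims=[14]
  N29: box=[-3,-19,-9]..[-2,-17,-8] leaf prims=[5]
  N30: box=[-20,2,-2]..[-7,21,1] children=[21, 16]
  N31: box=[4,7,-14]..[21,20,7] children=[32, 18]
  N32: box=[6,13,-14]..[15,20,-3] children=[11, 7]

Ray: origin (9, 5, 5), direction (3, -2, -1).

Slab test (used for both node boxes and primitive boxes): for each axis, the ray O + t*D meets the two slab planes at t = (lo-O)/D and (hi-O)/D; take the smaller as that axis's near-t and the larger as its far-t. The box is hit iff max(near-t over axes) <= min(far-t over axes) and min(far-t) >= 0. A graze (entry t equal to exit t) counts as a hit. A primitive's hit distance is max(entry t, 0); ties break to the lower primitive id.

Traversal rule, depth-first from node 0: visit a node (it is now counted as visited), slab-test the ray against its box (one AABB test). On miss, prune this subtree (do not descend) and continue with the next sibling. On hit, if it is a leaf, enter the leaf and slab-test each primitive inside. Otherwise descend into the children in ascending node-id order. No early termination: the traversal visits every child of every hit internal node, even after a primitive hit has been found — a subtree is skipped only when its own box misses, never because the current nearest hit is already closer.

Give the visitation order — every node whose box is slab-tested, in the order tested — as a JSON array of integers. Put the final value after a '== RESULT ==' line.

Walk:
N0 x:[-29/3,4] y:[-8,25/2] z:[-14,24] -> hit [-8,4], descend [5, 26]
  N5 x:[-29/3,-11/3] y:[-8,25/2] z:[-14,24] -> miss, prune
  N26 x:[-3,4] y:[-15/2,19/2] z:[-9,19] -> hit [-3,4], descend [6, 31]
    N6 x:[-3,-1] y:[-1,19/2] z:[-9,18] -> miss, prune
    N31 x:[-5/3,4] y:[-15/2,-1] z:[-2,19] -> miss, prune

5 AABB tests over nodes [0, 5, 26, 6, 31]; 0 leaves entered; closest miss.

== RESULT ==
[0, 5, 26, 6, 31]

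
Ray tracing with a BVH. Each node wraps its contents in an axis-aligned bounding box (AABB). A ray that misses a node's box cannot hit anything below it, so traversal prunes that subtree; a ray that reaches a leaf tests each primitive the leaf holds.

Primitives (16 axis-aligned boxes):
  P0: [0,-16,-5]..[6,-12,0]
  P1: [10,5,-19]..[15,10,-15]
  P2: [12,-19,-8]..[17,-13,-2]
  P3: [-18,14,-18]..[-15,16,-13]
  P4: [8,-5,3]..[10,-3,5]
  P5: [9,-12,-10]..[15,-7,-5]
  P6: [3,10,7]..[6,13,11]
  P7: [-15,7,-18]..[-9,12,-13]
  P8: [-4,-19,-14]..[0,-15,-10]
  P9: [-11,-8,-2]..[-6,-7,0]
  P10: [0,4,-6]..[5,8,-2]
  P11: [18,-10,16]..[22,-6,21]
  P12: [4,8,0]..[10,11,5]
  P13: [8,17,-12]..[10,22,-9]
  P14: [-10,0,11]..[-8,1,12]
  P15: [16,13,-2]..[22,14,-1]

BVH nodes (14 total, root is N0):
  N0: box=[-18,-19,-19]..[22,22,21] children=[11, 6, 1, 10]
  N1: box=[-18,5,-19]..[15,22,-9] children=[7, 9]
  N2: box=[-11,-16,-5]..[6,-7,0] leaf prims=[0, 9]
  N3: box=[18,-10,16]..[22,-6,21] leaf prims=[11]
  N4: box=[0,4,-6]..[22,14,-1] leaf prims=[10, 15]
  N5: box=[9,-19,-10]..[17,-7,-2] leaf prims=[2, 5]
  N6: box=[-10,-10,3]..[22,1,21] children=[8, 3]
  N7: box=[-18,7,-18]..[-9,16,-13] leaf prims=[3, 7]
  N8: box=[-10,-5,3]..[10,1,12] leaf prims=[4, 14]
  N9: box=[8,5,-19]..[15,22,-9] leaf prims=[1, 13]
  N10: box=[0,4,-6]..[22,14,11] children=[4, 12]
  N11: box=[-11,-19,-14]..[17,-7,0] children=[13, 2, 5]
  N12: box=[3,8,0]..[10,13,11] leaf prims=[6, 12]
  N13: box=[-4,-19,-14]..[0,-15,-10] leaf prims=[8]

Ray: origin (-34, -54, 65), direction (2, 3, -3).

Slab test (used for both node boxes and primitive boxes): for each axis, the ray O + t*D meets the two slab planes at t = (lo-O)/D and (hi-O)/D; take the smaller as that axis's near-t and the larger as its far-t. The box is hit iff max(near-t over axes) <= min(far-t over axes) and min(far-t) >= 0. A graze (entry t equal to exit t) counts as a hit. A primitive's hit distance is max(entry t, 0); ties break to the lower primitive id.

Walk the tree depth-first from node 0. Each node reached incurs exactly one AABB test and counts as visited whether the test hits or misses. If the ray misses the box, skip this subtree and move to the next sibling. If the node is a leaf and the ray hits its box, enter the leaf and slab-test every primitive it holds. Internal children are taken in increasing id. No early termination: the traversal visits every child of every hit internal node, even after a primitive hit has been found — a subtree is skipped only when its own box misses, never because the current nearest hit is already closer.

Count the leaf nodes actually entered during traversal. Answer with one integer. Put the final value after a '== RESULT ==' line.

Walk:
N0 x:[8,28] y:[35/3,76/3] z:[44/3,28] -> hit [44/3,76/3], descend [1, 6, 10, 11]
  N1 x:[8,49/2] y:[59/3,76/3] z:[74/3,28] -> miss, prune
  N6 x:[12,28] y:[44/3,55/3] z:[44/3,62/3] -> hit [44/3,55/3], descend [3, 8]
    N3 x:[26,28] y:[44/3,16] z:[44/3,49/3] -> miss, prune
    N8 x:[12,22] y:[49/3,55/3] z:[53/3,62/3] -> hit [53/3,55/3] leaf, test {P4(miss), P14(miss)}
  N10 x:[17,28] y:[58/3,68/3] z:[18,71/3] -> hit [58/3,68/3], descend [4, 12]
    N4 x:[17,28] y:[58/3,68/3] z:[22,71/3] -> hit [22,68/3] leaf, test {P10(miss), P15(miss)}
    N12 x:[37/2,22] y:[62/3,67/3] z:[18,65/3] -> hit [62/3,65/3] leaf, test {P6(miss), P12@t=62/3}
  N11 x:[23/2,51/2] y:[35/3,47/3] z:[65/3,79/3] -> miss, prune

order=[0, 1, 6, 3, 8, 10, 4, 12, 11]  |boxes|=9  |leaves|=3  hit=P12

== RESULT ==
3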